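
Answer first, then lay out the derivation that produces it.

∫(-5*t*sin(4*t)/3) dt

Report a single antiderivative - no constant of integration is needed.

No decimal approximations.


The answer is 5*t*cos(4*t)/12 - 5*sin(4*t)/48.
Step 1. Integrate ∫(-5*t*sin(4*t)/3) dt by parts with u = t, dv = (-5*sin(4*t)/3) dt, so v = 5*cos(4*t)/12: now 5*t*cos(4*t)/12 + ∫(-5*cos(4*t)/12) dt.
Step 2. Evaluate the standard form: now 5*t*cos(4*t)/12 - 5*sin(4*t)/48.
Answer: 5*t*cos(4*t)/12 - 5*sin(4*t)/48.


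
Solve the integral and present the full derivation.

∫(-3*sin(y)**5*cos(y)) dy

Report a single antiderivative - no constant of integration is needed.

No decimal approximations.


Step 1. Substitute u = sin(y), turning ∫(-3*sin(y)**5*cos(y)) dy into ∫(-3*u**5) du: now ∫(-3*u**5) du.
Step 2. Evaluate the standard form: now -u**6/2.
Step 3. Substitute back u = sin(y): now -sin(y)**6/2.
Answer: -sin(y)**6/2.


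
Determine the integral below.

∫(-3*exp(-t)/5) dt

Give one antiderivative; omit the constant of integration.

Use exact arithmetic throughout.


Answer: 3*exp(-t)/5.


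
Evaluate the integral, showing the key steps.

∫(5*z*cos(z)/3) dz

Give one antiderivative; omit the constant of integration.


Step 1. Integrate ∫(5*z*cos(z)/3) dz by parts with u = z, dv = (5*cos(z)/3) dz, so v = 5*sin(z)/3: now 5*z*sin(z)/3 + ∫(-5*sin(z)/3) dz.
Step 2. Evaluate the standard form: now 5*z*sin(z)/3 + 5*cos(z)/3.
Answer: 5*z*sin(z)/3 + 5*cos(z)/3.


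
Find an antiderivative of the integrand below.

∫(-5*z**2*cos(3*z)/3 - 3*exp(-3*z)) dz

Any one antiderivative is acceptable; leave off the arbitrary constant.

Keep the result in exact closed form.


Answer: -5*z**2*sin(3*z)/9 - 10*z*cos(3*z)/27 + 10*sin(3*z)/81 + exp(-3*z).


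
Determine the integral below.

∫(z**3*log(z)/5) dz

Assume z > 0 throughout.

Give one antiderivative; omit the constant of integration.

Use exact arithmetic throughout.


Answer: z**4*log(z)/20 - z**4/80.


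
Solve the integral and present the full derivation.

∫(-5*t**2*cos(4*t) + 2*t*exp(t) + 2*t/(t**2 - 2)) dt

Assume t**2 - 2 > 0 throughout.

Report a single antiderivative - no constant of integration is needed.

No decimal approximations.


Step 1. Rewrite: now ∫(2*t/(t**2 - 2)) dt + ∫(2*t*exp(t)) dt + ∫(-5*t**2*cos(4*t)) dt.
Step 2. Integrate ∫(-5*t**2*cos(4*t)) dt by parts with u = t**2, dv = (-5*cos(4*t)) dt, so v = -5*sin(4*t)/4: now -5*t**2*sin(4*t)/4 + ∫(2*t/(t**2 - 2)) dt + ∫(2*t*exp(t)) dt + ∫(5*t*sin(4*t)/2) dt.
Step 3. Integrate ∫(5*t*sin(4*t)/2) dt by parts with u = t, dv = (5*sin(4*t)/2) dt, so v = -5*cos(4*t)/8: now -5*t**2*sin(4*t)/4 - 5*t*cos(4*t)/8 + ∫(2*t/(t**2 - 2)) dt + ∫(2*t*exp(t)) dt + ∫(5*cos(4*t)/8) dt.
Step 4. Evaluate the standard form: now -5*t**2*sin(4*t)/4 - 5*t*cos(4*t)/8 + 5*sin(4*t)/32 + ∫(2*t/(t**2 - 2)) dt + ∫(2*t*exp(t)) dt.
Step 5. Substitute u = t**2 - 2, turning ∫(2*t/(t**2 - 2)) dt into ∫(1/u) du: now -5*t**2*sin(4*t)/4 - 5*t*cos(4*t)/8 + 5*sin(4*t)/32 + ∫(1/u) du + ∫(2*t*exp(t)) dt.
Step 6. Evaluate the standard form [assuming u > 0]: now -5*t**2*sin(4*t)/4 - 5*t*cos(4*t)/8 + log(u) + 5*sin(4*t)/32 + ∫(2*t*exp(t)) dt.
Step 7. Substitute back u = t**2 - 2: now -5*t**2*sin(4*t)/4 - 5*t*cos(4*t)/8 + log(t**2 - 2) + 5*sin(4*t)/32 + ∫(2*t*exp(t)) dt.
Step 8. Integrate ∫(2*t*exp(t)) dt by parts with u = t, dv = (2*exp(t)) dt, so v = 2*exp(t): now -5*t**2*sin(4*t)/4 + 2*t*exp(t) - 5*t*cos(4*t)/8 + log(t**2 - 2) + 5*sin(4*t)/32 + ∫(-2*exp(t)) dt.
Step 9. Evaluate the standard form: now -5*t**2*sin(4*t)/4 + 2*t*exp(t) - 5*t*cos(4*t)/8 - 2*exp(t) + log(t**2 - 2) + 5*sin(4*t)/32.
Answer: -5*t**2*sin(4*t)/4 + 2*t*exp(t) - 5*t*cos(4*t)/8 - 2*exp(t) + log(t**2 - 2) + 5*sin(4*t)/32.


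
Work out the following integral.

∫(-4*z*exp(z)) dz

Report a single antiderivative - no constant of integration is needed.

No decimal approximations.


Answer: -4*z*exp(z) + 4*exp(z).


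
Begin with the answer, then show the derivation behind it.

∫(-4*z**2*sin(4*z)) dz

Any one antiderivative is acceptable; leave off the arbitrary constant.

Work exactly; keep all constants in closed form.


The answer is z**2*cos(4*z) - z*sin(4*z)/2 - cos(4*z)/8.
Step 1. Integrate ∫(-4*z**2*sin(4*z)) dz by parts with u = z**2, dv = (-4*sin(4*z)) dz, so v = cos(4*z): now z**2*cos(4*z) + ∫(-2*z*cos(4*z)) dz.
Step 2. Integrate ∫(-2*z*cos(4*z)) dz by parts with u = z, dv = (-2*cos(4*z)) dz, so v = -sin(4*z)/2: now z**2*cos(4*z) - z*sin(4*z)/2 + ∫(sin(4*z)/2) dz.
Step 3. Evaluate the standard form: now z**2*cos(4*z) - z*sin(4*z)/2 - cos(4*z)/8.
Answer: z**2*cos(4*z) - z*sin(4*z)/2 - cos(4*z)/8.


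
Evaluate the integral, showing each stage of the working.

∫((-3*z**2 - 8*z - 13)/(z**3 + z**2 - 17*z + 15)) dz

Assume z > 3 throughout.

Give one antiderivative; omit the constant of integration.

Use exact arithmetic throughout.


Step 1. Decompose ∫((-3*z**2 - 8*z - 13)/(z**3 + z**2 - 17*z + 15)) dz by partial fractions, (-3*z**2 - 8*z - 13)/(z**3 + z**2 - 17*z + 15) = -1/(z + 5) + 2/(z - 1) - 4/(z - 3): now ∫(-4/(z - 3)) dz + ∫(2/(z - 1)) dz + ∫(-1/(z + 5)) dz.
Step 2. Evaluate the standard form [assuming z > 1]: now 2*log(z - 1) + ∫(-4/(z - 3)) dz + ∫(-1/(z + 5)) dz.
Step 3. Evaluate the standard form [assuming z > -5]: now 2*log(z - 1) - log(z + 5) + ∫(-4/(z - 3)) dz.
Step 4. Evaluate the standard form [assuming z > 3]: now -4*log(z - 3) + 2*log(z - 1) - log(z + 5).
Answer: -4*log(z - 3) + 2*log(z - 1) - log(z + 5).


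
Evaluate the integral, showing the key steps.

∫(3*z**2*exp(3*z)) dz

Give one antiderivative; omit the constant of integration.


Step 1. Integrate ∫(3*z**2*exp(3*z)) dz by parts with u = z**2, dv = (3*exp(3*z)) dz, so v = exp(3*z): now z**2*exp(3*z) + ∫(-2*z*exp(3*z)) dz.
Step 2. Integrate ∫(-2*z*exp(3*z)) dz by parts with u = z, dv = (-2*exp(3*z)) dz, so v = -2*exp(3*z)/3: now z**2*exp(3*z) - 2*z*exp(3*z)/3 + ∫(2*exp(3*z)/3) dz.
Step 3. Evaluate the standard form: now z**2*exp(3*z) - 2*z*exp(3*z)/3 + 2*exp(3*z)/9.
Answer: z**2*exp(3*z) - 2*z*exp(3*z)/3 + 2*exp(3*z)/9.


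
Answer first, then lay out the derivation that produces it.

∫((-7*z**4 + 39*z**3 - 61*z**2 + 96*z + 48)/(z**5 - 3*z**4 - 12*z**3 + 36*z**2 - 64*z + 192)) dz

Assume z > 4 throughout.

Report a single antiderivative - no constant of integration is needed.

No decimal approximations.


The answer is log(z - 4) - 3*log(z - 3) - 5*log(z + 4) + 3*atan(z/2)/2.
Step 1. Decompose ∫((-7*z**4 + 39*z**3 - 61*z**2 + 96*z + 48)/(z**5 - 3*z**4 - 12*z**3 + 36*z**2 - 64*z + 192)) dz by partial fractions, (-7*z**4 + 39*z**3 - 61*z**2 + 96*z + 48)/(z**5 - 3*z**4 - 12*z**3 + 36*z**2 - 64*z + 192) = 3/(z**2 + 4) - 5/(z + 4) - 3/(z - 3) + 1/(z - 4): now ∫(1/(z - 4)) dz + ∫(-3/(z - 3)) dz + ∫(-5/(z + 4)) dz + ∫(3/(z**2 + 4)) dz.
Step 2. Evaluate the standard form [assuming z > -4]: now -5*log(z + 4) + ∫(1/(z - 4)) dz + ∫(-3/(z - 3)) dz + ∫(3/(z**2 + 4)) dz.
Step 3. Evaluate the standard form [assuming z > 3]: now -3*log(z - 3) - 5*log(z + 4) + ∫(1/(z - 4)) dz + ∫(3/(z**2 + 4)) dz.
Step 4. Evaluate the standard form [assuming z > 4]: now log(z - 4) - 3*log(z - 3) - 5*log(z + 4) + ∫(3/(z**2 + 4)) dz.
Step 5. Evaluate the standard form: now log(z - 4) - 3*log(z - 3) - 5*log(z + 4) + 3*atan(z/2)/2.
Answer: log(z - 4) - 3*log(z - 3) - 5*log(z + 4) + 3*atan(z/2)/2.


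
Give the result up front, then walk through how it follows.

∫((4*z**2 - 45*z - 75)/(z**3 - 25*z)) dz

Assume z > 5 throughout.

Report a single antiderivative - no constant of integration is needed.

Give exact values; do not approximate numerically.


The answer is 3*log(z) - 4*log(z - 5) + 5*log(z + 5).
Step 1. Decompose ∫((4*z**2 - 45*z - 75)/(z**3 - 25*z)) dz by partial fractions, (4*z**2 - 45*z - 75)/(z**3 - 25*z) = 5/(z + 5) - 4/(z - 5) + 3/z: now ∫(3/z) dz + ∫(-4/(z - 5)) dz + ∫(5/(z + 5)) dz.
Step 2. Evaluate the standard form [assuming z > -5]: now 5*log(z + 5) + ∫(3/z) dz + ∫(-4/(z - 5)) dz.
Step 3. Evaluate the standard form [assuming z > 0]: now 3*log(z) + 5*log(z + 5) + ∫(-4/(z - 5)) dz.
Step 4. Evaluate the standard form [assuming z > 5]: now 3*log(z) - 4*log(z - 5) + 5*log(z + 5).
Answer: 3*log(z) - 4*log(z - 5) + 5*log(z + 5).


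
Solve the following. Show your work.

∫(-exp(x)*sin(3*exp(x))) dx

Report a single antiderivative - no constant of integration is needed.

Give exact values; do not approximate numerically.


Step 1. Substitute u = exp(x), turning ∫(-exp(x)*sin(3*exp(x))) dx into ∫(-sin(3*u)) du: now ∫(-sin(3*u)) du.
Step 2. Evaluate the standard form: now cos(3*u)/3.
Step 3. Substitute back u = exp(x): now cos(3*exp(x))/3.
Answer: cos(3*exp(x))/3.


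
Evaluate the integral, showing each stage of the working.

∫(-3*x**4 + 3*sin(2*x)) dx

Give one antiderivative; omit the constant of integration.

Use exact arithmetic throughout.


Step 1. Rewrite: now ∫(-3*x**4) dx + ∫(3*sin(2*x)) dx.
Step 2. Evaluate the standard form: now -3*x**5/5 + ∫(3*sin(2*x)) dx.
Step 3. Evaluate the standard form: now -3*x**5/5 - 3*cos(2*x)/2.
Answer: -3*x**5/5 - 3*cos(2*x)/2.


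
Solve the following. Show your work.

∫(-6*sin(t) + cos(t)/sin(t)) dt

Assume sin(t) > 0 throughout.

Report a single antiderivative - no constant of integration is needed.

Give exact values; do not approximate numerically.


Step 1. Rewrite: now ∫(cos(t)/sin(t)) dt + ∫(-6*sin(t)) dt.
Step 2. Evaluate the standard form: now 6*cos(t) + ∫(cos(t)/sin(t)) dt.
Step 3. Substitute u = sin(t), turning ∫(cos(t)/sin(t)) dt into ∫(1/u) du: now 6*cos(t) + ∫(1/u) du.
Step 4. Evaluate the standard form [assuming u > 0]: now log(u) + 6*cos(t).
Step 5. Substitute back u = sin(t): now log(sin(t)) + 6*cos(t).
Answer: log(sin(t)) + 6*cos(t).


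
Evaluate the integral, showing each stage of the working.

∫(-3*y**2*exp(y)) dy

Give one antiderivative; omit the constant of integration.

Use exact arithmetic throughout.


Step 1. Integrate ∫(-3*y**2*exp(y)) dy by parts with u = y**2, dv = (-3*exp(y)) dy, so v = -3*exp(y): now -3*y**2*exp(y) + ∫(6*y*exp(y)) dy.
Step 2. Integrate ∫(6*y*exp(y)) dy by parts with u = y, dv = (6*exp(y)) dy, so v = 6*exp(y): now -3*y**2*exp(y) + 6*y*exp(y) + ∫(-6*exp(y)) dy.
Step 3. Evaluate the standard form: now -3*y**2*exp(y) + 6*y*exp(y) - 6*exp(y).
Answer: -3*y**2*exp(y) + 6*y*exp(y) - 6*exp(y).


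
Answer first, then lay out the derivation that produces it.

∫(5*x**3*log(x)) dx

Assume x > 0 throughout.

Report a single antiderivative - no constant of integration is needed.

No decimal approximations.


The answer is 5*x**4*log(x)/4 - 5*x**4/16.
Step 1. Integrate ∫(5*x**3*log(x)) dx by parts with u = log(x), dv = (5*x**3) dx, so v = 5*x**4/4 [assuming x > 0]: now 5*x**4*log(x)/4 + ∫(-5*x**3/4) dx.
Step 2. Evaluate the standard form: now 5*x**4*log(x)/4 - 5*x**4/16.
Answer: 5*x**4*log(x)/4 - 5*x**4/16.


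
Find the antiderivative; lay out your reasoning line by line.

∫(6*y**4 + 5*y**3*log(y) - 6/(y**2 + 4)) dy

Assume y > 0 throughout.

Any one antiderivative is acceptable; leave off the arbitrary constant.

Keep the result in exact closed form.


Step 1. Rewrite: now ∫(6*y**4) dy + ∫(5*y**3*log(y)) dy + ∫(-6/(y**2 + 4)) dy.
Step 2. Evaluate the standard form: now 6*y**5/5 + ∫(5*y**3*log(y)) dy + ∫(-6/(y**2 + 4)) dy.
Step 3. Evaluate the standard form: now 6*y**5/5 - 3*atan(y/2) + ∫(5*y**3*log(y)) dy.
Step 4. Integrate ∫(5*y**3*log(y)) dy by parts with u = log(y), dv = (5*y**3) dy, so v = 5*y**4/4 [assuming y > 0]: now 6*y**5/5 + 5*y**4*log(y)/4 - 3*atan(y/2) + ∫(-5*y**3/4) dy.
Step 5. Evaluate the standard form: now 6*y**5/5 + 5*y**4*log(y)/4 - 5*y**4/16 - 3*atan(y/2).
Answer: 6*y**5/5 + 5*y**4*log(y)/4 - 5*y**4/16 - 3*atan(y/2).


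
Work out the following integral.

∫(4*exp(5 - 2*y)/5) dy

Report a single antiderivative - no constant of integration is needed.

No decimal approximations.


Answer: -2*exp(5 - 2*y)/5.


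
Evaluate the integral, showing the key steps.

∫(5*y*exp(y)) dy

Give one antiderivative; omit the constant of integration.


Step 1. Integrate ∫(5*y*exp(y)) dy by parts with u = y, dv = (5*exp(y)) dy, so v = 5*exp(y): now 5*y*exp(y) + ∫(-5*exp(y)) dy.
Step 2. Evaluate the standard form: now 5*y*exp(y) - 5*exp(y).
Answer: 5*y*exp(y) - 5*exp(y).


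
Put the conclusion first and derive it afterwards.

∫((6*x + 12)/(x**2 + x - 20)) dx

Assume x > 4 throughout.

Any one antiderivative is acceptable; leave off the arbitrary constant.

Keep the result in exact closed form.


The answer is 4*log(x - 4) + 2*log(x + 5).
Step 1. Decompose ∫((6*x + 12)/(x**2 + x - 20)) dx by partial fractions, (6*x + 12)/(x**2 + x - 20) = 2/(x + 5) + 4/(x - 4): now ∫(4/(x - 4)) dx + ∫(2/(x + 5)) dx.
Step 2. Evaluate the standard form [assuming x > -5]: now 2*log(x + 5) + ∫(4/(x - 4)) dx.
Step 3. Evaluate the standard form [assuming x > 4]: now 4*log(x - 4) + 2*log(x + 5).
Answer: 4*log(x - 4) + 2*log(x + 5).


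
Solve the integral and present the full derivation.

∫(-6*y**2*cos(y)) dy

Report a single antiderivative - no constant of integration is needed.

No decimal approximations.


Step 1. Integrate ∫(-6*y**2*cos(y)) dy by parts with u = y**2, dv = (-6*cos(y)) dy, so v = -6*sin(y): now -6*y**2*sin(y) + ∫(12*y*sin(y)) dy.
Step 2. Integrate ∫(12*y*sin(y)) dy by parts with u = y, dv = (12*sin(y)) dy, so v = -12*cos(y): now -6*y**2*sin(y) - 12*y*cos(y) + ∫(12*cos(y)) dy.
Step 3. Evaluate the standard form: now -6*y**2*sin(y) - 12*y*cos(y) + 12*sin(y).
Answer: -6*y**2*sin(y) - 12*y*cos(y) + 12*sin(y).


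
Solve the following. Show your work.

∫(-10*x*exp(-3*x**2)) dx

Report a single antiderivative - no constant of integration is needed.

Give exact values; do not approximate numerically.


Step 1. Substitute u = x**2, turning ∫(-10*x*exp(-3*x**2)) dx into ∫(-5*exp(-3*u)) du: now ∫(-5*exp(-3*u)) du.
Step 2. Evaluate the standard form: now 5*exp(-3*u)/3.
Step 3. Substitute back u = x**2: now 5*exp(-3*x**2)/3.
Answer: 5*exp(-3*x**2)/3.


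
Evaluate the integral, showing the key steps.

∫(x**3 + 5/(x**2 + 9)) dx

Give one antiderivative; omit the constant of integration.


Step 1. Rewrite: now ∫(x**3) dx + ∫(5/(x**2 + 9)) dx.
Step 2. Evaluate the standard form: now x**4/4 + ∫(5/(x**2 + 9)) dx.
Step 3. Evaluate the standard form: now x**4/4 + 5*atan(x/3)/3.
Answer: x**4/4 + 5*atan(x/3)/3.


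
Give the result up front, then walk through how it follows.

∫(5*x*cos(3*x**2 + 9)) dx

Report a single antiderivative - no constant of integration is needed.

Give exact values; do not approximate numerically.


The answer is 5*sin(3*x**2 + 9)/6.
Step 1. Substitute u = x**2 + 3, turning ∫(5*x*cos(3*x**2 + 9)) dx into ∫(5*cos(3*u)/2) du: now ∫(5*cos(3*u)/2) du.
Step 2. Evaluate the standard form: now 5*sin(3*u)/6.
Step 3. Substitute back u = x**2 + 3: now 5*sin(3*x**2 + 9)/6.
Answer: 5*sin(3*x**2 + 9)/6.


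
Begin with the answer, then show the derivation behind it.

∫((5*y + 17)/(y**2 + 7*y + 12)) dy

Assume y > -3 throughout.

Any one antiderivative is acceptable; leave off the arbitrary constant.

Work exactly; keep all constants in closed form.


The answer is 2*log(y + 3) + 3*log(y + 4).
Step 1. Decompose ∫((5*y + 17)/(y**2 + 7*y + 12)) dy by partial fractions, (5*y + 17)/(y**2 + 7*y + 12) = 3/(y + 4) + 2/(y + 3): now ∫(2/(y + 3)) dy + ∫(3/(y + 4)) dy.
Step 2. Evaluate the standard form [assuming y > -4]: now 3*log(y + 4) + ∫(2/(y + 3)) dy.
Step 3. Evaluate the standard form [assuming y > -3]: now 2*log(y + 3) + 3*log(y + 4).
Answer: 2*log(y + 3) + 3*log(y + 4).


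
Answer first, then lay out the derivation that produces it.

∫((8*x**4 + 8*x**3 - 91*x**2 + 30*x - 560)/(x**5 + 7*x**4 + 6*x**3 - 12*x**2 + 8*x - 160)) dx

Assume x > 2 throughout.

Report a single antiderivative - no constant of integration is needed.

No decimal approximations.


The answer is -2*log(x - 2) + 5*log(x + 4) + 5*log(x + 5) + atan(x/2)/2.
Step 1. Decompose ∫((8*x**4 + 8*x**3 - 91*x**2 + 30*x - 560)/(x**5 + 7*x**4 + 6*x**3 - 12*x**2 + 8*x - 160)) dx by partial fractions, (8*x**4 + 8*x**3 - 91*x**2 + 30*x - 560)/(x**5 + 7*x**4 + 6*x**3 - 12*x**2 + 8*x - 160) = 1/(x**2 + 4) + 5/(x + 5) + 5/(x + 4) - 2/(x - 2): now ∫(-2/(x - 2)) dx + ∫(5/(x + 4)) dx + ∫(5/(x + 5)) dx + ∫(1/(x**2 + 4)) dx.
Step 2. Evaluate the standard form [assuming x > -5]: now 5*log(x + 5) + ∫(-2/(x - 2)) dx + ∫(5/(x + 4)) dx + ∫(1/(x**2 + 4)) dx.
Step 3. Evaluate the standard form [assuming x > 2]: now -2*log(x - 2) + 5*log(x + 5) + ∫(5/(x + 4)) dx + ∫(1/(x**2 + 4)) dx.
Step 4. Evaluate the standard form [assuming x > -4]: now -2*log(x - 2) + 5*log(x + 4) + 5*log(x + 5) + ∫(1/(x**2 + 4)) dx.
Step 5. Evaluate the standard form: now -2*log(x - 2) + 5*log(x + 4) + 5*log(x + 5) + atan(x/2)/2.
Answer: -2*log(x - 2) + 5*log(x + 4) + 5*log(x + 5) + atan(x/2)/2.


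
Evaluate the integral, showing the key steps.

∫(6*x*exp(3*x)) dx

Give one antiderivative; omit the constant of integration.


Step 1. Integrate ∫(6*x*exp(3*x)) dx by parts with u = x, dv = (6*exp(3*x)) dx, so v = 2*exp(3*x): now 2*x*exp(3*x) + ∫(-2*exp(3*x)) dx.
Step 2. Evaluate the standard form: now 2*x*exp(3*x) - 2*exp(3*x)/3.
Answer: 2*x*exp(3*x) - 2*exp(3*x)/3.


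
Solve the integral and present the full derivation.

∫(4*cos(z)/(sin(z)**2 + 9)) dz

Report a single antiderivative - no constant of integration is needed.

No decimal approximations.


Step 1. Substitute u = sin(z), turning ∫(4*cos(z)/(sin(z)**2 + 9)) dz into ∫(4/(u**2 + 9)) du: now ∫(4/(u**2 + 9)) du.
Step 2. Evaluate the standard form: now 4*atan(u/3)/3.
Step 3. Substitute back u = sin(z): now 4*atan(sin(z)/3)/3.
Answer: 4*atan(sin(z)/3)/3.


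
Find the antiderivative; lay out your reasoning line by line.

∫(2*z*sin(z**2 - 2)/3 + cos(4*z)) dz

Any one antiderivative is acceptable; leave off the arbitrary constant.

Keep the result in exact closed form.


Step 1. Rewrite: now ∫(2*z*sin(z**2 - 2)/3) dz + ∫(cos(4*z)) dz.
Step 2. Evaluate the standard form: now sin(4*z)/4 + ∫(2*z*sin(z**2 - 2)/3) dz.
Step 3. Substitute u = z**2 - 2, turning ∫(2*z*sin(z**2 - 2)/3) dz into ∫(sin(u)/3) du: now sin(4*z)/4 + ∫(sin(u)/3) du.
Step 4. Evaluate the standard form: now sin(4*z)/4 - cos(u)/3.
Step 5. Substitute back u = z**2 - 2: now sin(4*z)/4 - cos(z**2 - 2)/3.
Answer: sin(4*z)/4 - cos(z**2 - 2)/3.


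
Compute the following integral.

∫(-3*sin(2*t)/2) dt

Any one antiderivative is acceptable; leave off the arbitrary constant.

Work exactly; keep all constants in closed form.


Answer: 3*cos(2*t)/4.


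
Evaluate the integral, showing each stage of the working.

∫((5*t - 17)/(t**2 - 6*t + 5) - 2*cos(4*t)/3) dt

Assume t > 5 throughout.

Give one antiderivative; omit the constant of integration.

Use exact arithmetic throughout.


Step 1. Rewrite: now ∫((5*t - 17)/(t**2 - 6*t + 5)) dt + ∫(-2*cos(4*t)/3) dt.
Step 2. Decompose ∫((5*t - 17)/(t**2 - 6*t + 5)) dt by partial fractions, (5*t - 17)/(t**2 - 6*t + 5) = 3/(t - 1) + 2/(t - 5): now ∫(2/(t - 5)) dt + ∫(3/(t - 1)) dt + ∫(-2*cos(4*t)/3) dt.
Step 3. Evaluate the standard form [assuming t > 5]: now 2*log(t - 5) + ∫(3/(t - 1)) dt + ∫(-2*cos(4*t)/3) dt.
Step 4. Evaluate the standard form [assuming t > 1]: now 2*log(t - 5) + 3*log(t - 1) + ∫(-2*cos(4*t)/3) dt.
Step 5. Evaluate the standard form: now 2*log(t - 5) + 3*log(t - 1) - sin(4*t)/6.
Answer: 2*log(t - 5) + 3*log(t - 1) - sin(4*t)/6.


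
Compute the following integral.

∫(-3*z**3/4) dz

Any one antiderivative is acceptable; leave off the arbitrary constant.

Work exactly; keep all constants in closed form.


Answer: -3*z**4/16.


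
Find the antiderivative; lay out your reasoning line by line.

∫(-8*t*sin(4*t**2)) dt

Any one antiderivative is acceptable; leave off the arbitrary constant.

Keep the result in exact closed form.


Step 1. Substitute u = t**2, turning ∫(-8*t*sin(4*t**2)) dt into ∫(-4*sin(4*u)) du: now ∫(-4*sin(4*u)) du.
Step 2. Evaluate the standard form: now cos(4*u).
Step 3. Substitute back u = t**2: now cos(4*t**2).
Answer: cos(4*t**2).


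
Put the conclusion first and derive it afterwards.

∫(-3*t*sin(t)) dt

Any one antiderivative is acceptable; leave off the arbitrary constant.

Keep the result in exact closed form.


The answer is 3*t*cos(t) - 3*sin(t).
Step 1. Integrate ∫(-3*t*sin(t)) dt by parts with u = t, dv = (-3*sin(t)) dt, so v = 3*cos(t): now 3*t*cos(t) + ∫(-3*cos(t)) dt.
Step 2. Evaluate the standard form: now 3*t*cos(t) - 3*sin(t).
Answer: 3*t*cos(t) - 3*sin(t).


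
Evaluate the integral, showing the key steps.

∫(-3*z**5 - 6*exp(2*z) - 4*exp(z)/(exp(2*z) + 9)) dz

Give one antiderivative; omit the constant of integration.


Step 1. Rewrite: now ∫(-3*z**5) dz + ∫(-4*exp(z)/(exp(2*z) + 9)) dz + ∫(-6*exp(2*z)) dz.
Step 2. Substitute u = exp(z), turning ∫(-4*exp(z)/(exp(2*z) + 9)) dz into ∫(-4/(u**2 + 9)) du: now ∫(-3*z**5) dz + ∫(-4/(u**2 + 9)) du + ∫(-6*exp(2*z)) dz.
Step 3. Evaluate the standard form: now -4*atan(u/3)/3 + ∫(-3*z**5) dz + ∫(-6*exp(2*z)) dz.
Step 4. Substitute back u = exp(z): now -4*atan(exp(z)/3)/3 + ∫(-3*z**5) dz + ∫(-6*exp(2*z)) dz.
Step 5. Evaluate the standard form: now -3*exp(2*z) - 4*atan(exp(z)/3)/3 + ∫(-3*z**5) dz.
Step 6. Evaluate the standard form: now -z**6/2 - 3*exp(2*z) - 4*atan(exp(z)/3)/3.
Answer: -z**6/2 - 3*exp(2*z) - 4*atan(exp(z)/3)/3.


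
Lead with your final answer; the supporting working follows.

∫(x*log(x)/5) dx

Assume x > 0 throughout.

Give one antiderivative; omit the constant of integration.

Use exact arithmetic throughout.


The answer is x**2*log(x)/10 - x**2/20.
Step 1. Integrate ∫(x*log(x)/5) dx by parts with u = log(x), dv = (x/5) dx, so v = x**2/10 [assuming x > 0]: now x**2*log(x)/10 + ∫(-x/10) dx.
Step 2. Evaluate the standard form: now x**2*log(x)/10 - x**2/20.
Answer: x**2*log(x)/10 - x**2/20.


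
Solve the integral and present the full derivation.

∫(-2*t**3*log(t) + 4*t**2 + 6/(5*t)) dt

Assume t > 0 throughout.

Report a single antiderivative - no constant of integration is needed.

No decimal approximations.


Step 1. Rewrite: now ∫(6/(5*t)) dt + ∫(4*t**2) dt + ∫(-2*t**3*log(t)) dt.
Step 2. Integrate ∫(-2*t**3*log(t)) dt by parts with u = log(t), dv = (-2*t**3) dt, so v = -t**4/2 [assuming t > 0]: now -t**4*log(t)/2 + ∫(6/(5*t)) dt + ∫(4*t**2) dt + ∫(t**3/2) dt.
Step 3. Evaluate the standard form: now -t**4*log(t)/2 + t**4/8 + ∫(6/(5*t)) dt + ∫(4*t**2) dt.
Step 4. Evaluate the standard form [assuming t > 0]: now -t**4*log(t)/2 + t**4/8 + 6*log(t)/5 + ∫(4*t**2) dt.
Step 5. Evaluate the standard form: now -t**4*log(t)/2 + t**4/8 + 4*t**3/3 + 6*log(t)/5.
Answer: -t**4*log(t)/2 + t**4/8 + 4*t**3/3 + 6*log(t)/5.


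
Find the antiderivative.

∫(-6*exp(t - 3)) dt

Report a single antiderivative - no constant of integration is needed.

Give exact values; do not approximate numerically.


Answer: -6*exp(t - 3).


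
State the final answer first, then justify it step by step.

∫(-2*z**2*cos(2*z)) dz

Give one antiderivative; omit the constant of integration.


The answer is -z**2*sin(2*z) - z*cos(2*z) + sin(2*z)/2.
Step 1. Integrate ∫(-2*z**2*cos(2*z)) dz by parts with u = z**2, dv = (-2*cos(2*z)) dz, so v = -sin(2*z): now -z**2*sin(2*z) + ∫(2*z*sin(2*z)) dz.
Step 2. Integrate ∫(2*z*sin(2*z)) dz by parts with u = z, dv = (2*sin(2*z)) dz, so v = -cos(2*z): now -z**2*sin(2*z) - z*cos(2*z) + ∫(cos(2*z)) dz.
Step 3. Evaluate the standard form: now -z**2*sin(2*z) - z*cos(2*z) + sin(2*z)/2.
Answer: -z**2*sin(2*z) - z*cos(2*z) + sin(2*z)/2.


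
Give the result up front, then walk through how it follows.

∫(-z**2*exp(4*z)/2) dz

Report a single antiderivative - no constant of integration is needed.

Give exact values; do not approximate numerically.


The answer is -z**2*exp(4*z)/8 + z*exp(4*z)/16 - exp(4*z)/64.
Step 1. Integrate ∫(-z**2*exp(4*z)/2) dz by parts with u = z**2, dv = (-exp(4*z)/2) dz, so v = -exp(4*z)/8: now -z**2*exp(4*z)/8 + ∫(z*exp(4*z)/4) dz.
Step 2. Integrate ∫(z*exp(4*z)/4) dz by parts with u = z, dv = (exp(4*z)/4) dz, so v = exp(4*z)/16: now -z**2*exp(4*z)/8 + z*exp(4*z)/16 + ∫(-exp(4*z)/16) dz.
Step 3. Evaluate the standard form: now -z**2*exp(4*z)/8 + z*exp(4*z)/16 - exp(4*z)/64.
Answer: -z**2*exp(4*z)/8 + z*exp(4*z)/16 - exp(4*z)/64.


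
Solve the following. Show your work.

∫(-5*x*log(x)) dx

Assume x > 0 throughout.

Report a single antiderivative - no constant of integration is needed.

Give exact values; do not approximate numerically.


Step 1. Integrate ∫(-5*x*log(x)) dx by parts with u = log(x), dv = (-5*x) dx, so v = -5*x**2/2 [assuming x > 0]: now -5*x**2*log(x)/2 + ∫(5*x/2) dx.
Step 2. Evaluate the standard form: now -5*x**2*log(x)/2 + 5*x**2/4.
Answer: -5*x**2*log(x)/2 + 5*x**2/4.


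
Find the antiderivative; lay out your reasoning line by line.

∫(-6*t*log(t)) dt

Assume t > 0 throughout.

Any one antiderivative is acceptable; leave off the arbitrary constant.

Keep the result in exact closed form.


Step 1. Integrate ∫(-6*t*log(t)) dt by parts with u = log(t), dv = (-6*t) dt, so v = -3*t**2 [assuming t > 0]: now -3*t**2*log(t) + ∫(3*t) dt.
Step 2. Evaluate the standard form: now -3*t**2*log(t) + 3*t**2/2.
Answer: -3*t**2*log(t) + 3*t**2/2.


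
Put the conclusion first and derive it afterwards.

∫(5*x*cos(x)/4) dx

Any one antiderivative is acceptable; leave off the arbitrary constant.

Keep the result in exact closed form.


The answer is 5*x*sin(x)/4 + 5*cos(x)/4.
Step 1. Integrate ∫(5*x*cos(x)/4) dx by parts with u = x, dv = (5*cos(x)/4) dx, so v = 5*sin(x)/4: now 5*x*sin(x)/4 + ∫(-5*sin(x)/4) dx.
Step 2. Evaluate the standard form: now 5*x*sin(x)/4 + 5*cos(x)/4.
Answer: 5*x*sin(x)/4 + 5*cos(x)/4.


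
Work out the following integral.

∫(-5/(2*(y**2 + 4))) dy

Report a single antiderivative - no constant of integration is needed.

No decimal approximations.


Answer: -5*atan(y/2)/4.


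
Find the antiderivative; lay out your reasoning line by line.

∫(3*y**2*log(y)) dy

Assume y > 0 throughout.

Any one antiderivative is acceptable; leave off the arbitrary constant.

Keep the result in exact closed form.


Step 1. Integrate ∫(3*y**2*log(y)) dy by parts with u = log(y), dv = (3*y**2) dy, so v = y**3 [assuming y > 0]: now y**3*log(y) + ∫(-y**2) dy.
Step 2. Evaluate the standard form: now y**3*log(y) - y**3/3.
Answer: y**3*log(y) - y**3/3.


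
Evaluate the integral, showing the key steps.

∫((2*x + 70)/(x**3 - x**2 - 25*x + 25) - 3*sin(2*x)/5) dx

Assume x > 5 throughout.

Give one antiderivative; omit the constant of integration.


Step 1. Rewrite: now ∫((2*x + 70)/(x**3 - x**2 - 25*x + 25)) dx + ∫(-3*sin(2*x)/5) dx.
Step 2. Decompose ∫((2*x + 70)/(x**3 - x**2 - 25*x + 25)) dx by partial fractions, (2*x + 70)/(x**3 - x**2 - 25*x + 25) = 1/(x + 5) - 3/(x - 1) + 2/(x - 5): now ∫(2/(x - 5)) dx + ∫(-3/(x - 1)) dx + ∫(1/(x + 5)) dx + ∫(-3*sin(2*x)/5) dx.
Step 3. Evaluate the standard form [assuming x > 1]: now -3*log(x - 1) + ∫(2/(x - 5)) dx + ∫(1/(x + 5)) dx + ∫(-3*sin(2*x)/5) dx.
Step 4. Evaluate the standard form [assuming x > -5]: now -3*log(x - 1) + log(x + 5) + ∫(2/(x - 5)) dx + ∫(-3*sin(2*x)/5) dx.
Step 5. Evaluate the standard form [assuming x > 5]: now 2*log(x - 5) - 3*log(x - 1) + log(x + 5) + ∫(-3*sin(2*x)/5) dx.
Step 6. Evaluate the standard form: now 2*log(x - 5) - 3*log(x - 1) + log(x + 5) + 3*cos(2*x)/10.
Answer: 2*log(x - 5) - 3*log(x - 1) + log(x + 5) + 3*cos(2*x)/10.


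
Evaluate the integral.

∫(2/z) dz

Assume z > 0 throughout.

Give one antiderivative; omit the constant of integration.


Answer: 2*log(z).


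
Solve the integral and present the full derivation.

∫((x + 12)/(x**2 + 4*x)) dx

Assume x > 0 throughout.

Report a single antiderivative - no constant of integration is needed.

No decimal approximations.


Step 1. Decompose ∫((x + 12)/(x**2 + 4*x)) dx by partial fractions, (x + 12)/(x**2 + 4*x) = -2/(x + 4) + 3/x: now ∫(3/x) dx + ∫(-2/(x + 4)) dx.
Step 2. Evaluate the standard form [assuming x > 0]: now 3*log(x) + ∫(-2/(x + 4)) dx.
Step 3. Evaluate the standard form [assuming x > -4]: now 3*log(x) - 2*log(x + 4).
Answer: 3*log(x) - 2*log(x + 4).


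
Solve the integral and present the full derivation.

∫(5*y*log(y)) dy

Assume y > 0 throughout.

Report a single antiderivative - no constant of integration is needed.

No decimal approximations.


Step 1. Integrate ∫(5*y*log(y)) dy by parts with u = log(y), dv = (5*y) dy, so v = 5*y**2/2 [assuming y > 0]: now 5*y**2*log(y)/2 + ∫(-5*y/2) dy.
Step 2. Evaluate the standard form: now 5*y**2*log(y)/2 - 5*y**2/4.
Answer: 5*y**2*log(y)/2 - 5*y**2/4.


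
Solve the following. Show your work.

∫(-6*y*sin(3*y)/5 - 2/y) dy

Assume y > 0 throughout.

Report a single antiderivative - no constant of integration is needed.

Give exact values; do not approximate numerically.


Step 1. Rewrite: now ∫(-2/y) dy + ∫(-6*y*sin(3*y)/5) dy.
Step 2. Evaluate the standard form [assuming y > 0]: now -2*log(y) + ∫(-6*y*sin(3*y)/5) dy.
Step 3. Integrate ∫(-6*y*sin(3*y)/5) dy by parts with u = y, dv = (-6*sin(3*y)/5) dy, so v = 2*cos(3*y)/5: now 2*y*cos(3*y)/5 - 2*log(y) + ∫(-2*cos(3*y)/5) dy.
Step 4. Evaluate the standard form: now 2*y*cos(3*y)/5 - 2*log(y) - 2*sin(3*y)/15.
Answer: 2*y*cos(3*y)/5 - 2*log(y) - 2*sin(3*y)/15.


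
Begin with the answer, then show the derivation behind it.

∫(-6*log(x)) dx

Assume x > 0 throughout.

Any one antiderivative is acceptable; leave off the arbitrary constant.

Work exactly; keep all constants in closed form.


The answer is -6*x*log(x) + 6*x.
Step 1. Integrate ∫(-6*log(x)) dx by parts with u = log(x), dv = (-6) dx, so v = -6*x [assuming x > 0]: now -6*x*log(x) + ∫(6) dx.
Step 2. Evaluate the standard form: now -6*x*log(x) + 6*x.
Answer: -6*x*log(x) + 6*x.


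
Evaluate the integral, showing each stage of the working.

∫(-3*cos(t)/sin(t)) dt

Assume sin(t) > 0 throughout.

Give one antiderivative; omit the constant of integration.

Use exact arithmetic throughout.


Step 1. Substitute u = sin(t), turning ∫(-3*cos(t)/sin(t)) dt into ∫(-3/u) du: now ∫(-3/u) du.
Step 2. Evaluate the standard form [assuming u > 0]: now -3*log(u).
Step 3. Substitute back u = sin(t): now -3*log(sin(t)).
Answer: -3*log(sin(t)).


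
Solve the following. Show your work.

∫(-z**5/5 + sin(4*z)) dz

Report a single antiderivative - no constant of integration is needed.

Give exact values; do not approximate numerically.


Step 1. Rewrite: now ∫(-z**5/5) dz + ∫(sin(4*z)) dz.
Step 2. Evaluate the standard form: now -z**6/30 + ∫(sin(4*z)) dz.
Step 3. Evaluate the standard form: now -z**6/30 - cos(4*z)/4.
Answer: -z**6/30 - cos(4*z)/4.


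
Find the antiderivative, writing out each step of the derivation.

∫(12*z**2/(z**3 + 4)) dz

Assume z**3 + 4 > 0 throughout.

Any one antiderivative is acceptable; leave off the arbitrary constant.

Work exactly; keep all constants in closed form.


Step 1. Substitute u = z**3 + 4, turning ∫(12*z**2/(z**3 + 4)) dz into ∫(4/u) du: now ∫(4/u) du.
Step 2. Evaluate the standard form [assuming u > 0]: now 4*log(u).
Step 3. Substitute back u = z**3 + 4: now 4*log(z**3 + 4).
Answer: 4*log(z**3 + 4).


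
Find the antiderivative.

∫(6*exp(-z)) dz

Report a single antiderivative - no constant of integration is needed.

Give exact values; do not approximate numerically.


Answer: -6*exp(-z).


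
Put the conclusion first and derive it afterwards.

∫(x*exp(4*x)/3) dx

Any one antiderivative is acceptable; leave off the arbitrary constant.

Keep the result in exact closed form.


The answer is x*exp(4*x)/12 - exp(4*x)/48.
Step 1. Integrate ∫(x*exp(4*x)/3) dx by parts with u = x, dv = (exp(4*x)/3) dx, so v = exp(4*x)/12: now x*exp(4*x)/12 + ∫(-exp(4*x)/12) dx.
Step 2. Evaluate the standard form: now x*exp(4*x)/12 - exp(4*x)/48.
Answer: x*exp(4*x)/12 - exp(4*x)/48.


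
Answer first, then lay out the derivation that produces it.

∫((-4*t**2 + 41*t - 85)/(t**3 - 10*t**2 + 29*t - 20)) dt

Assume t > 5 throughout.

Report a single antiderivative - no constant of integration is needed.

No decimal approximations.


The answer is 5*log(t - 5) - 5*log(t - 4) - 4*log(t - 1).
Step 1. Decompose ∫((-4*t**2 + 41*t - 85)/(t**3 - 10*t**2 + 29*t - 20)) dt by partial fractions, (-4*t**2 + 41*t - 85)/(t**3 - 10*t**2 + 29*t - 20) = -4/(t - 1) - 5/(t - 4) + 5/(t - 5): now ∫(5/(t - 5)) dt + ∫(-5/(t - 4)) dt + ∫(-4/(t - 1)) dt.
Step 2. Evaluate the standard form [assuming t > 5]: now 5*log(t - 5) + ∫(-5/(t - 4)) dt + ∫(-4/(t - 1)) dt.
Step 3. Evaluate the standard form [assuming t > 4]: now 5*log(t - 5) - 5*log(t - 4) + ∫(-4/(t - 1)) dt.
Step 4. Evaluate the standard form [assuming t > 1]: now 5*log(t - 5) - 5*log(t - 4) - 4*log(t - 1).
Answer: 5*log(t - 5) - 5*log(t - 4) - 4*log(t - 1).


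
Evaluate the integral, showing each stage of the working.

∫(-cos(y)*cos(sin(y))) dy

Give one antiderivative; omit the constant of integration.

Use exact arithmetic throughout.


Step 1. Substitute u = sin(y), turning ∫(-cos(y)*cos(sin(y))) dy into ∫(-cos(u)) du: now ∫(-cos(u)) du.
Step 2. Evaluate the standard form: now -sin(u).
Step 3. Substitute back u = sin(y): now -sin(sin(y)).
Answer: -sin(sin(y)).


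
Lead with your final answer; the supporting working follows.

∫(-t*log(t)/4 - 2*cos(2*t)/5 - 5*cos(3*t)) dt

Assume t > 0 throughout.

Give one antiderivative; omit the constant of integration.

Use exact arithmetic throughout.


The answer is -t**2*log(t)/8 + t**2/16 - sin(2*t)/5 - 5*sin(3*t)/3.
Step 1. Rewrite: now ∫(-t*log(t)/4) dt + ∫(-2*cos(2*t)/5) dt + ∫(-5*cos(3*t)) dt.
Step 2. Integrate ∫(-t*log(t)/4) dt by parts with u = log(t), dv = (-t/4) dt, so v = -t**2/8 [assuming t > 0]: now -t**2*log(t)/8 + ∫(t/8) dt + ∫(-2*cos(2*t)/5) dt + ∫(-5*cos(3*t)) dt.
Step 3. Evaluate the standard form: now -t**2*log(t)/8 + t**2/16 + ∫(-2*cos(2*t)/5) dt + ∫(-5*cos(3*t)) dt.
Step 4. Evaluate the standard form: now -t**2*log(t)/8 + t**2/16 - sin(2*t)/5 + ∫(-5*cos(3*t)) dt.
Step 5. Evaluate the standard form: now -t**2*log(t)/8 + t**2/16 - sin(2*t)/5 - 5*sin(3*t)/3.
Answer: -t**2*log(t)/8 + t**2/16 - sin(2*t)/5 - 5*sin(3*t)/3.


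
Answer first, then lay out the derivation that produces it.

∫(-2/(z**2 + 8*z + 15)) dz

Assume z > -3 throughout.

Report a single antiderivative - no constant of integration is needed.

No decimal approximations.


The answer is -log(z + 3) + log(z + 5).
Step 1. Decompose ∫(-2/(z**2 + 8*z + 15)) dz by partial fractions, -2/(z**2 + 8*z + 15) = 1/(z + 5) - 1/(z + 3): now ∫(-1/(z + 3)) dz + ∫(1/(z + 5)) dz.
Step 2. Evaluate the standard form [assuming z > -5]: now log(z + 5) + ∫(-1/(z + 3)) dz.
Step 3. Evaluate the standard form [assuming z > -3]: now -log(z + 3) + log(z + 5).
Answer: -log(z + 3) + log(z + 5).


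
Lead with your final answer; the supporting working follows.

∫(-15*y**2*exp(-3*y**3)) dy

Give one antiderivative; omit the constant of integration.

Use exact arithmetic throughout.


The answer is 5*exp(-3*y**3)/3.
Step 1. Substitute u = y**3, turning ∫(-15*y**2*exp(-3*y**3)) dy into ∫(-5*exp(-3*u)) du: now ∫(-5*exp(-3*u)) du.
Step 2. Evaluate the standard form: now 5*exp(-3*u)/3.
Step 3. Substitute back u = y**3: now 5*exp(-3*y**3)/3.
Answer: 5*exp(-3*y**3)/3.


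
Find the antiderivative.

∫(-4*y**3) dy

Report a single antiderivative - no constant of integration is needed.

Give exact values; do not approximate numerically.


Answer: -y**4.


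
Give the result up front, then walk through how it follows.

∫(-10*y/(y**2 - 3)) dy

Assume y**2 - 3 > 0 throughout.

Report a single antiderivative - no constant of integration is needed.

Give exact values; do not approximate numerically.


The answer is -5*log(y**2 - 3).
Step 1. Substitute u = y**2 - 3, turning ∫(-10*y/(y**2 - 3)) dy into ∫(-5/u) du: now ∫(-5/u) du.
Step 2. Evaluate the standard form [assuming u > 0]: now -5*log(u).
Step 3. Substitute back u = y**2 - 3: now -5*log(y**2 - 3).
Answer: -5*log(y**2 - 3).


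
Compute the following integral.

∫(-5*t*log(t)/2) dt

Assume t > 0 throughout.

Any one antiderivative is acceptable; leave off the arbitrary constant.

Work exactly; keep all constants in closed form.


Answer: -5*t**2*log(t)/4 + 5*t**2/8.


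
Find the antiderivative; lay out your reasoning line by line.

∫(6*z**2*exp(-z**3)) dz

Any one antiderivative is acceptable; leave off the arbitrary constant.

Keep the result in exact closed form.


Step 1. Substitute u = z**3, turning ∫(6*z**2*exp(-z**3)) dz into ∫(2*exp(-u)) du: now ∫(2*exp(-u)) du.
Step 2. Evaluate the standard form: now -2*exp(-u).
Step 3. Substitute back u = z**3: now -2*exp(-z**3).
Answer: -2*exp(-z**3).


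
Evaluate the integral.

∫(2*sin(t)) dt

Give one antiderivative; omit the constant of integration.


Answer: -2*cos(t).


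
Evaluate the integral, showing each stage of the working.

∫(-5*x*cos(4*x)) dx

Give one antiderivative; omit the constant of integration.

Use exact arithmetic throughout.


Step 1. Integrate ∫(-5*x*cos(4*x)) dx by parts with u = x, dv = (-5*cos(4*x)) dx, so v = -5*sin(4*x)/4: now -5*x*sin(4*x)/4 + ∫(5*sin(4*x)/4) dx.
Step 2. Evaluate the standard form: now -5*x*sin(4*x)/4 - 5*cos(4*x)/16.
Answer: -5*x*sin(4*x)/4 - 5*cos(4*x)/16.


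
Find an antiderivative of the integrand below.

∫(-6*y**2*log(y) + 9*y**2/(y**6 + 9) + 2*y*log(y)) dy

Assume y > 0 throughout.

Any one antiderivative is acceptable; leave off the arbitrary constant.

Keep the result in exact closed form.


Answer: -2*y**3*log(y) + 2*y**3/3 + y**2*log(y) - y**2/2 + atan(y**3/3).


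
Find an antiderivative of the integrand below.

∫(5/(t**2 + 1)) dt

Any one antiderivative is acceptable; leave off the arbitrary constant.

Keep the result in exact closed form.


Answer: 5*atan(t).


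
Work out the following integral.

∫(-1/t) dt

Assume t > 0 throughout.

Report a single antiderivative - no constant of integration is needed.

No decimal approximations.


Answer: -log(t).


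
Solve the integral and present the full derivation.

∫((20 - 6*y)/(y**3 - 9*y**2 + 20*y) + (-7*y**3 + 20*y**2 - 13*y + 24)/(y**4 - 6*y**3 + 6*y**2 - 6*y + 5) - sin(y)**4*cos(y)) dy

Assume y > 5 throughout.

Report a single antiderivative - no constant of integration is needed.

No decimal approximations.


Step 1. Rewrite: now ∫((20 - 6*y)/(y**3 - 9*y**2 + 20*y)) dy + ∫((-7*y**3 + 20*y**2 - 13*y + 24)/(y**4 - 6*y**3 + 6*y**2 - 6*y + 5)) dy + ∫(-sin(y)**4*cos(y)) dy.
Step 2. Decompose ∫((-7*y**3 + 20*y**2 - 13*y + 24)/(y**4 - 6*y**3 + 6*y**2 - 6*y + 5)) dy by partial fractions, (-7*y**3 + 20*y**2 - 13*y + 24)/(y**4 - 6*y**3 + 6*y**2 - 6*y + 5) = 1/(y**2 + 1) - 3/(y - 1) - 4/(y - 5): now ∫((20 - 6*y)/(y**3 - 9*y**2 + 20*y)) dy + ∫(-sin(y)**4*cos(y)) dy + ∫(-4/(y - 5)) dy + ∫(-3/(y - 1)) dy + ∫(1/(y**2 + 1)) dy.
Step 3. Evaluate the standard form [assuming y > 5]: now -4*log(y - 5) + ∫((20 - 6*y)/(y**3 - 9*y**2 + 20*y)) dy + ∫(-sin(y)**4*cos(y)) dy + ∫(-3/(y - 1)) dy + ∫(1/(y**2 + 1)) dy.
Step 4. Evaluate the standard form [assuming y > 1]: now -4*log(y - 5) - 3*log(y - 1) + ∫((20 - 6*y)/(y**3 - 9*y**2 + 20*y)) dy + ∫(-sin(y)**4*cos(y)) dy + ∫(1/(y**2 + 1)) dy.
Step 5. Evaluate the standard form: now -4*log(y - 5) - 3*log(y - 1) + atan(y) + ∫((20 - 6*y)/(y**3 - 9*y**2 + 20*y)) dy + ∫(-sin(y)**4*cos(y)) dy.
Step 6. Decompose ∫((20 - 6*y)/(y**3 - 9*y**2 + 20*y)) dy by partial fractions, (20 - 6*y)/(y**3 - 9*y**2 + 20*y) = 1/(y - 4) - 2/(y - 5) + 1/y: now -4*log(y - 5) - 3*log(y - 1) + atan(y) + ∫(1/y) dy + ∫(-sin(y)**4*cos(y)) dy + ∫(-2/(y - 5)) dy + ∫(1/(y - 4)) dy.
Step 7. Evaluate the standard form [assuming y > 0]: now log(y) - 4*log(y - 5) - 3*log(y - 1) + atan(y) + ∫(-sin(y)**4*cos(y)) dy + ∫(-2/(y - 5)) dy + ∫(1/(y - 4)) dy.
Step 8. Evaluate the standard form [assuming y > 4]: now log(y) - 4*log(y - 5) + log(y - 4) - 3*log(y - 1) + atan(y) + ∫(-sin(y)**4*cos(y)) dy + ∫(-2/(y - 5)) dy.
Step 9. Evaluate the standard form [assuming y > 5]: now log(y) - 6*log(y - 5) + log(y - 4) - 3*log(y - 1) + atan(y) + ∫(-sin(y)**4*cos(y)) dy.
Step 10. Substitute u = sin(y), turning ∫(-sin(y)**4*cos(y)) dy into ∫(-u**4) du: now log(y) - 6*log(y - 5) + log(y - 4) - 3*log(y - 1) + atan(y) + ∫(-u**4) du.
Step 11. Evaluate the standard form: now -u**5/5 + log(y) - 6*log(y - 5) + log(y - 4) - 3*log(y - 1) + atan(y).
Step 12. Substitute back u = sin(y): now log(y) - 6*log(y - 5) + log(y - 4) - 3*log(y - 1) - sin(y)**5/5 + atan(y).
Answer: log(y) - 6*log(y - 5) + log(y - 4) - 3*log(y - 1) - sin(y)**5/5 + atan(y).
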